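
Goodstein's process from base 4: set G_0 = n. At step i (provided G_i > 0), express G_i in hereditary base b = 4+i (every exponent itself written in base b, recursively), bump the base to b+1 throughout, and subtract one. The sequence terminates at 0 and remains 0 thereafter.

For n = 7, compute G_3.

7

step 0: 7 = 4 + 3; sub 5 for 4: 5 + 3; = 8; G_1 = 8−1 = 7
step 1: 7 = 5 + 2; sub 6 for 5: 6 + 2; = 8; G_2 = 8−1 = 7
step 2: 7 = 6 + 1; sub 7 for 6: 7 + 1; = 8; G_3 = 8−1 = 7
step 3: 7 = 7; sub 8 for 7: 8; = 8; G_4 = 8−1 = 7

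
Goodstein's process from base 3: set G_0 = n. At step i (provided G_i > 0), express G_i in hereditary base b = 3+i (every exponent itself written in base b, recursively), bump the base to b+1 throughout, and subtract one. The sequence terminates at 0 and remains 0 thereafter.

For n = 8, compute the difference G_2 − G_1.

1

base 3: 8 = 2·3 + 2; at 4: 2·4 + 2 = 10; next = 9
base 4: 9 = 2·4 + 1; at 5: 2·5 + 1 = 11; next = 10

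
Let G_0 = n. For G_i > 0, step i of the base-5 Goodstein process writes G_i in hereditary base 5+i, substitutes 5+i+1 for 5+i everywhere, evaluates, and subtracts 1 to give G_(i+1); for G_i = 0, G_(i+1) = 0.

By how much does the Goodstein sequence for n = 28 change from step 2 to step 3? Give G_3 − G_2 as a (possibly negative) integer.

14

G_0 = 28. HB_5(28) = 5^2 + 3. Bump = 39. G_1 = 38.
G_1 = 38. HB_6(38) = 6^2 + 2. Bump = 51. G_2 = 50.
G_2 = 50. HB_7(50) = 7^2 + 1. Bump = 65. G_3 = 64.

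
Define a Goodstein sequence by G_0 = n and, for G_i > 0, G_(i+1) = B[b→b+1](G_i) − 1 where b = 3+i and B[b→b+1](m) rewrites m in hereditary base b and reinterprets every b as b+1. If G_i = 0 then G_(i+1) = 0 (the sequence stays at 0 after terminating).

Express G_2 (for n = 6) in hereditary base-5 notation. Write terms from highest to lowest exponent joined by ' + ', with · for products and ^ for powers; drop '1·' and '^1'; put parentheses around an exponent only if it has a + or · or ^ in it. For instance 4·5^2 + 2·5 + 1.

6 —HB3→ 2·3 —bump→ 2·4 = 8 —(−1)→ 7
7 —HB4→ 4 + 3 —bump→ 5 + 3 = 8 —(−1)→ 7
7 —HB5→ 5 + 2 —bump→ 6 + 2 = 8 —(−1)→ 7

5 + 2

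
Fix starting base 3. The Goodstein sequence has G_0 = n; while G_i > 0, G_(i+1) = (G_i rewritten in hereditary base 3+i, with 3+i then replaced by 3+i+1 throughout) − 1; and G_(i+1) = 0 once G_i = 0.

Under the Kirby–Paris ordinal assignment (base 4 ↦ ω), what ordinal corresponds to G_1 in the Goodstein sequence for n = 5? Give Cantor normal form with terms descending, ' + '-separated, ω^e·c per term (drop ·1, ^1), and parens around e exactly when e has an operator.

G_0 = 5. HB_3(5) = 3 + 2. Bump = 6. G_1 = 5.
G_1 = 5. HB_4(5) = 4 + 1. Bump = 6. G_2 = 5.

ω + 1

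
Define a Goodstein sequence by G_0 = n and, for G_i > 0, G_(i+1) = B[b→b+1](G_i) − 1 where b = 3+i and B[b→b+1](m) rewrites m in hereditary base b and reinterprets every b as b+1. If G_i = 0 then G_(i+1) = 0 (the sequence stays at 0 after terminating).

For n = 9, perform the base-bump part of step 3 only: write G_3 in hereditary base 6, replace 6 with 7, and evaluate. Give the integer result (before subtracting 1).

22

step 0: 9 = 3^2; sub 4 for 3: 4^2; = 16; G_1 = 16−1 = 15
step 1: 15 = 3·4 + 3; sub 5 for 4: 3·5 + 3; = 18; G_2 = 18−1 = 17
step 2: 17 = 3·5 + 2; sub 6 for 5: 3·6 + 2; = 20; G_3 = 20−1 = 19
step 3: 19 = 3·6 + 1; sub 7 for 6: 3·7 + 1; = 22; G_4 = 22−1 = 21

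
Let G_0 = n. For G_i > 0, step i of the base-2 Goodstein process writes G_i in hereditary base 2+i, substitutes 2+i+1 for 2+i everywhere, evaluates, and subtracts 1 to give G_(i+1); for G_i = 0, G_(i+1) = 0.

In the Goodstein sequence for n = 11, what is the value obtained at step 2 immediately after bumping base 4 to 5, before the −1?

15628

base 2: 11 = 2^(2 + 1) + 2 + 1; at 3: 3^(3 + 1) + 3 + 1 = 85; next = 84
base 3: 84 = 3^(3 + 1) + 3; at 4: 4^(4 + 1) + 4 = 1028; next = 1027
base 4: 1027 = 4^(4 + 1) + 3; at 5: 5^(5 + 1) + 3 = 15628; next = 15627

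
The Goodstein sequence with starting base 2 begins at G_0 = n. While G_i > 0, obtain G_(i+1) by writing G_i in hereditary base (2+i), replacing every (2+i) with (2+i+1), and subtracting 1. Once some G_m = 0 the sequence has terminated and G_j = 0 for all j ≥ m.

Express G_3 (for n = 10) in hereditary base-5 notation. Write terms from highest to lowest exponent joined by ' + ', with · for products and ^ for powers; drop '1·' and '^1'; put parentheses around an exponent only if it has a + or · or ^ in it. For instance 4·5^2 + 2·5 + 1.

G_0 = 10. HB_2(10) = 2^(2 + 1) + 2. Bump = 84. G_1 = 83.
G_1 = 83. HB_3(83) = 3^(3 + 1) + 2. Bump = 1026. G_2 = 1025.
G_2 = 1025. HB_4(1025) = 4^(4 + 1) + 1. Bump = 15626. G_3 = 15625.

5^(5 + 1)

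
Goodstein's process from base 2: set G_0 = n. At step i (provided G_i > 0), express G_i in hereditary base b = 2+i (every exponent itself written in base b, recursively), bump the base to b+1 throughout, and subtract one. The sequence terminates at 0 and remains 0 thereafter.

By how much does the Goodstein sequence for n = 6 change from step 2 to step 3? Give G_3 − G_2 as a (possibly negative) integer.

2868

base 2: 6 = 2^2 + 2; at 3: 3^3 + 3 = 30; next = 29
base 3: 29 = 3^3 + 2; at 4: 4^4 + 2 = 258; next = 257
base 4: 257 = 4^4 + 1; at 5: 5^5 + 1 = 3126; next = 3125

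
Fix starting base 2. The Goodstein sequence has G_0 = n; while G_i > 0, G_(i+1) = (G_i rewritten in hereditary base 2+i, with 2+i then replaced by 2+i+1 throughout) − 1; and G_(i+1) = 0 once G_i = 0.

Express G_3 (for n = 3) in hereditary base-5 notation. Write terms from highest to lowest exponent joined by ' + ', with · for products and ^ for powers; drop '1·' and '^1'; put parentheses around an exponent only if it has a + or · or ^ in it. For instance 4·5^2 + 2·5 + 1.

2

3 —HB2→ 2 + 1 —bump→ 3 + 1 = 4 —(−1)→ 3
3 —HB3→ 3 —bump→ 4 = 4 —(−1)→ 3
3 —HB4→ 3 —bump→ 3 = 3 —(−1)→ 2
2 —HB5→ 2 —bump→ 2 = 2 —(−1)→ 1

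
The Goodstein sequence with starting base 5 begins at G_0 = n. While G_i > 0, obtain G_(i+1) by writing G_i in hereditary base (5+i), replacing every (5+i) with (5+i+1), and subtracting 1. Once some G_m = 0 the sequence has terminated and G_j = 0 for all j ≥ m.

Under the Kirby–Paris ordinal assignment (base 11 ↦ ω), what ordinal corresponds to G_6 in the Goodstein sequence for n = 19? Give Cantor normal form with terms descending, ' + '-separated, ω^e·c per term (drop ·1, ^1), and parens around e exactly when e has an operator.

ω·2 + 8

[0] 19 ≡ 3·5 + 4 (base 5). Lift 6: 22. −1: 21.
[1] 21 ≡ 3·6 + 3 (base 6). Lift 7: 24. −1: 23.
[2] 23 ≡ 3·7 + 2 (base 7). Lift 8: 26. −1: 25.
[3] 25 ≡ 3·8 + 1 (base 8). Lift 9: 28. −1: 27.
[4] 27 ≡ 3·9 (base 9). Lift 10: 30. −1: 29.
[5] 29 ≡ 2·10 + 9 (base 10). Lift 11: 31. −1: 30.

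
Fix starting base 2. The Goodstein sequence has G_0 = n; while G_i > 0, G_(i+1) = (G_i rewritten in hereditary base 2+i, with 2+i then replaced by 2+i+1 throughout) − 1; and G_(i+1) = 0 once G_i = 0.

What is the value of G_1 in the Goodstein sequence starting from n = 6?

29

G_0=6  [base 2] 2^2 + 2  →[2↦3]→  3^3 + 3 = 30  −1 ⇒ G_1=29
G_1=29  [base 3] 3^3 + 2  →[3↦4]→  4^4 + 2 = 258  −1 ⇒ G_2=257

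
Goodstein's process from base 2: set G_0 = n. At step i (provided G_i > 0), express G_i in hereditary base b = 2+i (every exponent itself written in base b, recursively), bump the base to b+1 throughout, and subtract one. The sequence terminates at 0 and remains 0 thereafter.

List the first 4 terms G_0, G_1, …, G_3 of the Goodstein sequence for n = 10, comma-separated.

10, 83, 1025, 15625

i=0: 10 = 2^(2 + 1) + 2 (b=2); 2→3: 3^(3 + 1) + 3 = 84; 84−1 = 83
i=1: 83 = 3^(3 + 1) + 2 (b=3); 3→4: 4^(4 + 1) + 2 = 1026; 1026−1 = 1025
i=2: 1025 = 4^(4 + 1) + 1 (b=4); 4→5: 5^(5 + 1) + 1 = 15626; 15626−1 = 15625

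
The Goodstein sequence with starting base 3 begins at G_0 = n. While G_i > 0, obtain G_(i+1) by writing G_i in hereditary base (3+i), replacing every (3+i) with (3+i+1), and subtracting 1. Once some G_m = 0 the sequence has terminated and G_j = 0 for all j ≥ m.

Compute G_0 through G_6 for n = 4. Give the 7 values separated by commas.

4, 4, 4, 3, 2, 1, 0

i=0: 4 = 3 + 1 (b=3); 3→4: 4 + 1 = 5; 5−1 = 4
i=1: 4 = 4 (b=4); 4→5: 5 = 5; 5−1 = 4
i=2: 4 = 4 (b=5); 5→6: 4 = 4; 4−1 = 3
i=3: 3 = 3 (b=6); 6→7: 3 = 3; 3−1 = 2
i=4: 2 = 2 (b=7); 7→8: 2 = 2; 2−1 = 1
i=5: 1 = 1 (b=8); 8→9: 1 = 1; 1−1 = 0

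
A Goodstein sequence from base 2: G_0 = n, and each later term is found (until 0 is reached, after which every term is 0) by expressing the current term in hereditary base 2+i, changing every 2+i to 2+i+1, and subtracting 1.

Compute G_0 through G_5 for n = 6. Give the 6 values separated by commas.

i=0: 6 = 2^2 + 2 (b=2); 2→3: 3^3 + 3 = 30; 30−1 = 29
i=1: 29 = 3^3 + 2 (b=3); 3→4: 4^4 + 2 = 258; 258−1 = 257
i=2: 257 = 4^4 + 1 (b=4); 4→5: 5^5 + 1 = 3126; 3126−1 = 3125
i=3: 3125 = 5^5 (b=5); 5→6: 6^6 = 46656; 46656−1 = 46655
i=4: 46655 = 5·6^5 + 5·6^4 + 5·6^3 + 5·6^2 + 5·6 + 5 (b=6); 6→7: 5·7^5 + 5·7^4 + 5·7^3 + 5·7^2 + 5·7 + 5 = 98040; 98040−1 = 98039

6, 29, 257, 3125, 46655, 98039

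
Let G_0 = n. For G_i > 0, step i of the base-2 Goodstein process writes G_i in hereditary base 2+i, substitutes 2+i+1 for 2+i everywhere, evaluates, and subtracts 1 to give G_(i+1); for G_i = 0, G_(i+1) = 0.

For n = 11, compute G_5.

5764801

base 2: 11 = 2^(2 + 1) + 2 + 1; at 3: 3^(3 + 1) + 3 + 1 = 85; next = 84
base 3: 84 = 3^(3 + 1) + 3; at 4: 4^(4 + 1) + 4 = 1028; next = 1027
base 4: 1027 = 4^(4 + 1) + 3; at 5: 5^(5 + 1) + 3 = 15628; next = 15627
base 5: 15627 = 5^(5 + 1) + 2; at 6: 6^(6 + 1) + 2 = 279938; next = 279937
base 6: 279937 = 6^(6 + 1) + 1; at 7: 7^(7 + 1) + 1 = 5764802; next = 5764801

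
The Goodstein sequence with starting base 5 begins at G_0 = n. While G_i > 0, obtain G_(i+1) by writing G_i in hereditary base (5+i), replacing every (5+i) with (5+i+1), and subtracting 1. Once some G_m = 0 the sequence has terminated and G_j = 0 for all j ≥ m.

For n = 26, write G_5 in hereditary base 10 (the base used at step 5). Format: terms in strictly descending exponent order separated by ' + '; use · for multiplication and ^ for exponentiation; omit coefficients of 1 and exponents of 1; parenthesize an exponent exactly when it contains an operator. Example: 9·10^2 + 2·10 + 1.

base 5: 26 = 5^2 + 1; at 6: 6^2 + 1 = 37; next = 36
base 6: 36 = 6^2; at 7: 7^2 = 49; next = 48
base 7: 48 = 6·7 + 6; at 8: 6·8 + 6 = 54; next = 53
base 8: 53 = 6·8 + 5; at 9: 6·9 + 5 = 59; next = 58
base 9: 58 = 6·9 + 4; at 10: 6·10 + 4 = 64; next = 63

6·10 + 3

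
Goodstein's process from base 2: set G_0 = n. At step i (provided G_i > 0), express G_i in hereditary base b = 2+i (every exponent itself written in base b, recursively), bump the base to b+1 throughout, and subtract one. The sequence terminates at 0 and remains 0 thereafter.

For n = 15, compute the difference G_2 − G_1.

G_0=15  [base 2] 2^(2 + 1) + 2^2 + 2 + 1  →[2↦3]→  3^(3 + 1) + 3^3 + 3 + 1 = 112  −1 ⇒ G_1=111
G_1=111  [base 3] 3^(3 + 1) + 3^3 + 3  →[3↦4]→  4^(4 + 1) + 4^4 + 4 = 1284  −1 ⇒ G_2=1283

1172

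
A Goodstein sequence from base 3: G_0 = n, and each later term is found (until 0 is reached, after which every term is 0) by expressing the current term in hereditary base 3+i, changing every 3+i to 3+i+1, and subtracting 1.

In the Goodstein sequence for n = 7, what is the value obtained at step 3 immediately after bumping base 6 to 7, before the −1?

10

i=0: 7 = 2·3 + 1 (b=3); 3→4: 2·4 + 1 = 9; 9−1 = 8
i=1: 8 = 2·4 (b=4); 4→5: 2·5 = 10; 10−1 = 9
i=2: 9 = 5 + 4 (b=5); 5→6: 6 + 4 = 10; 10−1 = 9
i=3: 9 = 6 + 3 (b=6); 6→7: 7 + 3 = 10; 10−1 = 9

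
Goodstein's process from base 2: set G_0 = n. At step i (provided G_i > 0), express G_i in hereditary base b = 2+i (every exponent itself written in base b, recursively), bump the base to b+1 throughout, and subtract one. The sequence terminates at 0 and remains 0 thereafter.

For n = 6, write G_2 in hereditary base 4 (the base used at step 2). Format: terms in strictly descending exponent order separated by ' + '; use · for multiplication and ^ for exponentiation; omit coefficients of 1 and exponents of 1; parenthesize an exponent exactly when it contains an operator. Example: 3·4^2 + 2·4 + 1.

4^4 + 1

[0] 6 ≡ 2^2 + 2 (base 2). Lift 3: 30. −1: 29.
[1] 29 ≡ 3^3 + 2 (base 3). Lift 4: 258. −1: 257.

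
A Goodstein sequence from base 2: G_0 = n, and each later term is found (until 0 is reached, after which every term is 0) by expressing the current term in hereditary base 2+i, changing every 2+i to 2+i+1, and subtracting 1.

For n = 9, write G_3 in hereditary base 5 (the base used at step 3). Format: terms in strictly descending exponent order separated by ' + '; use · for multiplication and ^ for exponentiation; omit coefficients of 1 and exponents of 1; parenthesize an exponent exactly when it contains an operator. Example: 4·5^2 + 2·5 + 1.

9 —HB2→ 2^(2 + 1) + 1 —bump→ 3^(3 + 1) + 1 = 82 —(−1)→ 81
81 —HB3→ 3^(3 + 1) —bump→ 4^(4 + 1) = 1024 —(−1)→ 1023
1023 —HB4→ 3·4^4 + 3·4^3 + 3·4^2 + 3·4 + 3 —bump→ 3·5^5 + 3·5^3 + 3·5^2 + 3·5 + 3 = 9843 —(−1)→ 9842
9842 —HB5→ 3·5^5 + 3·5^3 + 3·5^2 + 3·5 + 2 —bump→ 3·6^6 + 3·6^3 + 3·6^2 + 3·6 + 2 = 140744 —(−1)→ 140743

3·5^5 + 3·5^3 + 3·5^2 + 3·5 + 2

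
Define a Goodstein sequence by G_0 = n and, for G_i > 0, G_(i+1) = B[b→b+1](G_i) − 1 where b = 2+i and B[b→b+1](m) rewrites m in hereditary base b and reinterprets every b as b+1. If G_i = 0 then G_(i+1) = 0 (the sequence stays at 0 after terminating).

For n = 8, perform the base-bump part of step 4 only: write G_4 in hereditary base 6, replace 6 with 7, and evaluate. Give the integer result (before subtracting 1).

i=0: 8 = 2^(2 + 1) (b=2); 2→3: 3^(3 + 1) = 81; 81−1 = 80
i=1: 80 = 2·3^3 + 2·3^2 + 2·3 + 2 (b=3); 3→4: 2·4^4 + 2·4^2 + 2·4 + 2 = 554; 554−1 = 553
i=2: 553 = 2·4^4 + 2·4^2 + 2·4 + 1 (b=4); 4→5: 2·5^5 + 2·5^2 + 2·5 + 1 = 6311; 6311−1 = 6310
i=3: 6310 = 2·5^5 + 2·5^2 + 2·5 (b=5); 5→6: 2·6^6 + 2·6^2 + 2·6 = 93396; 93396−1 = 93395

1647196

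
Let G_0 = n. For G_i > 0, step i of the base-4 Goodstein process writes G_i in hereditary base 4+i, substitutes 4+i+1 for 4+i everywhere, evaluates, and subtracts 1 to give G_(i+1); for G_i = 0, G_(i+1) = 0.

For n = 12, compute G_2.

G_0=12  [base 4] 3·4  →[4↦5]→  3·5 = 15  −1 ⇒ G_1=14
G_1=14  [base 5] 2·5 + 4  →[5↦6]→  2·6 + 4 = 16  −1 ⇒ G_2=15
G_2=15  [base 6] 2·6 + 3  →[6↦7]→  2·7 + 3 = 17  −1 ⇒ G_3=16

15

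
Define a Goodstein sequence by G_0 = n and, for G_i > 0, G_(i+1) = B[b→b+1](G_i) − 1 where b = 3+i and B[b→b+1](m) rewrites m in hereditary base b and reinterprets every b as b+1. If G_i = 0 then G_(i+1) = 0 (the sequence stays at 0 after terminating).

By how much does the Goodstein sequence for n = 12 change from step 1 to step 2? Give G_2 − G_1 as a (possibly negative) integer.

8

[0] 12 ≡ 3^2 + 3 (base 3). Lift 4: 20. −1: 19.
[1] 19 ≡ 4^2 + 3 (base 4). Lift 5: 28. −1: 27.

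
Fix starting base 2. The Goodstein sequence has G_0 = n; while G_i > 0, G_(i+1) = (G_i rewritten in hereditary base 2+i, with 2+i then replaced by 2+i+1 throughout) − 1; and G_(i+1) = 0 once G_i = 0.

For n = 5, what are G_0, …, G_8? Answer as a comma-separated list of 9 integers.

5, 27, 255, 467, 775, 1197, 1751, 2454, 3325

step 0: 5 = 2^2 + 1; sub 3 for 2: 3^3 + 1; = 28; G_1 = 28−1 = 27
step 1: 27 = 3^3; sub 4 for 3: 4^4; = 256; G_2 = 256−1 = 255
step 2: 255 = 3·4^3 + 3·4^2 + 3·4 + 3; sub 5 for 4: 3·5^3 + 3·5^2 + 3·5 + 3; = 468; G_3 = 468−1 = 467
step 3: 467 = 3·5^3 + 3·5^2 + 3·5 + 2; sub 6 for 5: 3·6^3 + 3·6^2 + 3·6 + 2; = 776; G_4 = 776−1 = 775
step 4: 775 = 3·6^3 + 3·6^2 + 3·6 + 1; sub 7 for 6: 3·7^3 + 3·7^2 + 3·7 + 1; = 1198; G_5 = 1198−1 = 1197
step 5: 1197 = 3·7^3 + 3·7^2 + 3·7; sub 8 for 7: 3·8^3 + 3·8^2 + 3·8; = 1752; G_6 = 1752−1 = 1751
step 6: 1751 = 3·8^3 + 3·8^2 + 2·8 + 7; sub 9 for 8: 3·9^3 + 3·9^2 + 2·9 + 7; = 2455; G_7 = 2455−1 = 2454
step 7: 2454 = 3·9^3 + 3·9^2 + 2·9 + 6; sub 10 for 9: 3·10^3 + 3·10^2 + 2·10 + 6; = 3326; G_8 = 3326−1 = 3325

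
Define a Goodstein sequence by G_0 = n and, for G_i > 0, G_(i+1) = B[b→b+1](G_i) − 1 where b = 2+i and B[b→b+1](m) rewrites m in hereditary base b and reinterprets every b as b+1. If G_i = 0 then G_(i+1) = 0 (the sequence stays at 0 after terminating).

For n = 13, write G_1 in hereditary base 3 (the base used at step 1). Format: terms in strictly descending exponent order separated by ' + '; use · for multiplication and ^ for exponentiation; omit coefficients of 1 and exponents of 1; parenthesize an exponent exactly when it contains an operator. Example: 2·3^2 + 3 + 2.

i=0: 13 = 2^(2 + 1) + 2^2 + 1 (b=2); 2→3: 3^(3 + 1) + 3^3 + 1 = 109; 109−1 = 108
i=1: 108 = 3^(3 + 1) + 3^3 (b=3); 3→4: 4^(4 + 1) + 4^4 = 1280; 1280−1 = 1279

3^(3 + 1) + 3^3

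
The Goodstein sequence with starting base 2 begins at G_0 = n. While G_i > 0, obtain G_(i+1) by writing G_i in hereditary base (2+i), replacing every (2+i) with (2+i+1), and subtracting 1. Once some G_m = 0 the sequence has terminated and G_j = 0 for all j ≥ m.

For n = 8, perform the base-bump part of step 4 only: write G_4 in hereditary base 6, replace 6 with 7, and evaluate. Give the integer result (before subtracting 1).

1647196

i=0: 8 = 2^(2 + 1) (b=2); 2→3: 3^(3 + 1) = 81; 81−1 = 80
i=1: 80 = 2·3^3 + 2·3^2 + 2·3 + 2 (b=3); 3→4: 2·4^4 + 2·4^2 + 2·4 + 2 = 554; 554−1 = 553
i=2: 553 = 2·4^4 + 2·4^2 + 2·4 + 1 (b=4); 4→5: 2·5^5 + 2·5^2 + 2·5 + 1 = 6311; 6311−1 = 6310
i=3: 6310 = 2·5^5 + 2·5^2 + 2·5 (b=5); 5→6: 2·6^6 + 2·6^2 + 2·6 = 93396; 93396−1 = 93395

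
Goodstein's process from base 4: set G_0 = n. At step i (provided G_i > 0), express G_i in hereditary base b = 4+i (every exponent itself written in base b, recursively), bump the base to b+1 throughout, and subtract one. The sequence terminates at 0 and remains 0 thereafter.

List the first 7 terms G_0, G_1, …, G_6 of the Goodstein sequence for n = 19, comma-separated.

19, 27, 37, 49, 63, 69, 75

i=0: 19 = 4^2 + 3 (b=4); 4→5: 5^2 + 3 = 28; 28−1 = 27
i=1: 27 = 5^2 + 2 (b=5); 5→6: 6^2 + 2 = 38; 38−1 = 37
i=2: 37 = 6^2 + 1 (b=6); 6→7: 7^2 + 1 = 50; 50−1 = 49
i=3: 49 = 7^2 (b=7); 7→8: 8^2 = 64; 64−1 = 63
i=4: 63 = 7·8 + 7 (b=8); 8→9: 7·9 + 7 = 70; 70−1 = 69
i=5: 69 = 7·9 + 6 (b=9); 9→10: 7·10 + 6 = 76; 76−1 = 75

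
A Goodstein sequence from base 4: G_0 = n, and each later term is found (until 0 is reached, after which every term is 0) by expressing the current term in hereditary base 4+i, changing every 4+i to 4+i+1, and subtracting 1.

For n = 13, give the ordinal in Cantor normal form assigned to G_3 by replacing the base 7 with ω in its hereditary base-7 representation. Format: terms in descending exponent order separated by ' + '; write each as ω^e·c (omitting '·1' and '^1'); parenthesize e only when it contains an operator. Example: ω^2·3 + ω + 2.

[0] 13 ≡ 3·4 + 1 (base 4). Lift 5: 16. −1: 15.
[1] 15 ≡ 3·5 (base 5). Lift 6: 18. −1: 17.
[2] 17 ≡ 2·6 + 5 (base 6). Lift 7: 19. −1: 18.
[3] 18 ≡ 2·7 + 4 (base 7). Lift 8: 20. −1: 19.

ω·2 + 4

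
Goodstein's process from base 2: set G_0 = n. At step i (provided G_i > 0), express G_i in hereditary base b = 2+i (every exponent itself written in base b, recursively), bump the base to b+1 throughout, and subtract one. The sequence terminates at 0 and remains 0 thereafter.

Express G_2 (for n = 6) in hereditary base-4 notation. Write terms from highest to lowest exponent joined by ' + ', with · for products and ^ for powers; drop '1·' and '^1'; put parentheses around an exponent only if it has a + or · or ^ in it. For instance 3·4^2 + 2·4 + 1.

4^4 + 1

i=0: 6 = 2^2 + 2 (b=2); 2→3: 3^3 + 3 = 30; 30−1 = 29
i=1: 29 = 3^3 + 2 (b=3); 3→4: 4^4 + 2 = 258; 258−1 = 257
i=2: 257 = 4^4 + 1 (b=4); 4→5: 5^5 + 1 = 3126; 3126−1 = 3125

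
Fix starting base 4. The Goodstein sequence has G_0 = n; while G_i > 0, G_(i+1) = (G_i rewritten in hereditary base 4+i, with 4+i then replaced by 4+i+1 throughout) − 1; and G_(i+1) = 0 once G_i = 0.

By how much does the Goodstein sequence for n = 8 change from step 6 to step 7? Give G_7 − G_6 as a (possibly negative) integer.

(0) 8|_4 = 2·4 ↦ 2·5|_5 = 10 ⇒ 9
(1) 9|_5 = 5 + 4 ↦ 6 + 4|_6 = 10 ⇒ 9
(2) 9|_6 = 6 + 3 ↦ 7 + 3|_7 = 10 ⇒ 9
(3) 9|_7 = 7 + 2 ↦ 8 + 2|_8 = 10 ⇒ 9
(4) 9|_8 = 8 + 1 ↦ 9 + 1|_9 = 10 ⇒ 9
(5) 9|_9 = 9 ↦ 10|_10 = 10 ⇒ 9
(6) 9|_10 = 9 ↦ 9|_11 = 9 ⇒ 8

-1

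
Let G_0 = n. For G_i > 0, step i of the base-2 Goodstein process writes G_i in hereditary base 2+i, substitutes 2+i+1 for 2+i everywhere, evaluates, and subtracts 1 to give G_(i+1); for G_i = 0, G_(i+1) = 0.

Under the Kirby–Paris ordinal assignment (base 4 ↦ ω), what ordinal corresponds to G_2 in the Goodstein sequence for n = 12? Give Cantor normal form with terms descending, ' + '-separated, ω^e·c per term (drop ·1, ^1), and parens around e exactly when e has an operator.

(0) 12|_2 = 2^(2 + 1) + 2^2 ↦ 3^(3 + 1) + 3^3|_3 = 108 ⇒ 107
(1) 107|_3 = 3^(3 + 1) + 2·3^2 + 2·3 + 2 ↦ 4^(4 + 1) + 2·4^2 + 2·4 + 2|_4 = 1066 ⇒ 1065

ω^(ω + 1) + ω^2·2 + ω·2 + 1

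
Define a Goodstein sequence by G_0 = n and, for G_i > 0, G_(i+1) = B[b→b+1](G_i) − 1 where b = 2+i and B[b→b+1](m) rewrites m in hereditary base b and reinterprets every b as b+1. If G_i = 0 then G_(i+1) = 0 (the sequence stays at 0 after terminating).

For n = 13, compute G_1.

(0) 13|_2 = 2^(2 + 1) + 2^2 + 1 ↦ 3^(3 + 1) + 3^3 + 1|_3 = 109 ⇒ 108
(1) 108|_3 = 3^(3 + 1) + 3^3 ↦ 4^(4 + 1) + 4^4|_4 = 1280 ⇒ 1279

108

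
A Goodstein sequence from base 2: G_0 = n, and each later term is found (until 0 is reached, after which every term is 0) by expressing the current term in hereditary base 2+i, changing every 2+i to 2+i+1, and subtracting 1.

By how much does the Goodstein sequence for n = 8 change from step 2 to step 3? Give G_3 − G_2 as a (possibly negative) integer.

step 0: 8 = 2^(2 + 1); sub 3 for 2: 3^(3 + 1); = 81; G_1 = 81−1 = 80
step 1: 80 = 2·3^3 + 2·3^2 + 2·3 + 2; sub 4 for 3: 2·4^4 + 2·4^2 + 2·4 + 2; = 554; G_2 = 554−1 = 553
step 2: 553 = 2·4^4 + 2·4^2 + 2·4 + 1; sub 5 for 4: 2·5^5 + 2·5^2 + 2·5 + 1; = 6311; G_3 = 6311−1 = 6310

5757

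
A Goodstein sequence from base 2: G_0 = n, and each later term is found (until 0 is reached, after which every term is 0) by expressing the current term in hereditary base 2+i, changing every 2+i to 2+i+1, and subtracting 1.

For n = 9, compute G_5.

2471826

9 —HB2→ 2^(2 + 1) + 1 —bump→ 3^(3 + 1) + 1 = 82 —(−1)→ 81
81 —HB3→ 3^(3 + 1) —bump→ 4^(4 + 1) = 1024 —(−1)→ 1023
1023 —HB4→ 3·4^4 + 3·4^3 + 3·4^2 + 3·4 + 3 —bump→ 3·5^5 + 3·5^3 + 3·5^2 + 3·5 + 3 = 9843 —(−1)→ 9842
9842 —HB5→ 3·5^5 + 3·5^3 + 3·5^2 + 3·5 + 2 —bump→ 3·6^6 + 3·6^3 + 3·6^2 + 3·6 + 2 = 140744 —(−1)→ 140743
140743 —HB6→ 3·6^6 + 3·6^3 + 3·6^2 + 3·6 + 1 —bump→ 3·7^7 + 3·7^3 + 3·7^2 + 3·7 + 1 = 2471827 —(−1)→ 2471826
2471826 —HB7→ 3·7^7 + 3·7^3 + 3·7^2 + 3·7 —bump→ 3·8^8 + 3·8^3 + 3·8^2 + 3·8 = 50333400 —(−1)→ 50333399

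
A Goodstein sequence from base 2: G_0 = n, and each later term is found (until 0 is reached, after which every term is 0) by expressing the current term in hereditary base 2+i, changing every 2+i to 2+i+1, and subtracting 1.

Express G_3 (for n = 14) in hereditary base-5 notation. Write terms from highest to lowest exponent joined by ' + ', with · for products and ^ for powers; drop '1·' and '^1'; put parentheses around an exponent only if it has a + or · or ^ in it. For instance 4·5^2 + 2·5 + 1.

G_0=14  [base 2] 2^(2 + 1) + 2^2 + 2  →[2↦3]→  3^(3 + 1) + 3^3 + 3 = 111  −1 ⇒ G_1=110
G_1=110  [base 3] 3^(3 + 1) + 3^3 + 2  →[3↦4]→  4^(4 + 1) + 4^4 + 2 = 1282  −1 ⇒ G_2=1281
G_2=1281  [base 4] 4^(4 + 1) + 4^4 + 1  →[4↦5]→  5^(5 + 1) + 5^5 + 1 = 18751  −1 ⇒ G_3=18750
G_3=18750  [base 5] 5^(5 + 1) + 5^5  →[5↦6]→  6^(6 + 1) + 6^6 = 326592  −1 ⇒ G_4=326591

5^(5 + 1) + 5^5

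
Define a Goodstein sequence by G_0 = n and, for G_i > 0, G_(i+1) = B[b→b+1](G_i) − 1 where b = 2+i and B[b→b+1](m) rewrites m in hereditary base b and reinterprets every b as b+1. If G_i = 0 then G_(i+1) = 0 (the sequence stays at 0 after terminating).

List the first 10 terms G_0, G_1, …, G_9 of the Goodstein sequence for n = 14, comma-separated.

14, 110, 1281, 18750, 326591, 5862840, 134404971, 3487116548, 100000555551, 3138429262496

G_0=14  [base 2] 2^(2 + 1) + 2^2 + 2  →[2↦3]→  3^(3 + 1) + 3^3 + 3 = 111  −1 ⇒ G_1=110
G_1=110  [base 3] 3^(3 + 1) + 3^3 + 2  →[3↦4]→  4^(4 + 1) + 4^4 + 2 = 1282  −1 ⇒ G_2=1281
G_2=1281  [base 4] 4^(4 + 1) + 4^4 + 1  →[4↦5]→  5^(5 + 1) + 5^5 + 1 = 18751  −1 ⇒ G_3=18750
G_3=18750  [base 5] 5^(5 + 1) + 5^5  →[5↦6]→  6^(6 + 1) + 6^6 = 326592  −1 ⇒ G_4=326591
G_4=326591  [base 6] 6^(6 + 1) + 5·6^5 + 5·6^4 + 5·6^3 + 5·6^2 + 5·6 + 5  →[6↦7]→  7^(7 + 1) + 5·7^5 + 5·7^4 + 5·7^3 + 5·7^2 + 5·7 + 5 = 5862841  −1 ⇒ G_5=5862840
G_5=5862840  [base 7] 7^(7 + 1) + 5·7^5 + 5·7^4 + 5·7^3 + 5·7^2 + 5·7 + 4  →[7↦8]→  8^(8 + 1) + 5·8^5 + 5·8^4 + 5·8^3 + 5·8^2 + 5·8 + 4 = 134404972  −1 ⇒ G_6=134404971
G_6=134404971  [base 8] 8^(8 + 1) + 5·8^5 + 5·8^4 + 5·8^3 + 5·8^2 + 5·8 + 3  →[8↦9]→  9^(9 + 1) + 5·9^5 + 5·9^4 + 5·9^3 + 5·9^2 + 5·9 + 3 = 3487116549  −1 ⇒ G_7=3487116548
G_7=3487116548  [base 9] 9^(9 + 1) + 5·9^5 + 5·9^4 + 5·9^3 + 5·9^2 + 5·9 + 2  →[9↦10]→  10^(10 + 1) + 5·10^5 + 5·10^4 + 5·10^3 + 5·10^2 + 5·10 + 2 = 100000555552  −1 ⇒ G_8=100000555551
G_8=100000555551  [base 10] 10^(10 + 1) + 5·10^5 + 5·10^4 + 5·10^3 + 5·10^2 + 5·10 + 1  →[10↦11]→  11^(11 + 1) + 5·11^5 + 5·11^4 + 5·11^3 + 5·11^2 + 5·11 + 1 = 3138429262497  −1 ⇒ G_9=3138429262496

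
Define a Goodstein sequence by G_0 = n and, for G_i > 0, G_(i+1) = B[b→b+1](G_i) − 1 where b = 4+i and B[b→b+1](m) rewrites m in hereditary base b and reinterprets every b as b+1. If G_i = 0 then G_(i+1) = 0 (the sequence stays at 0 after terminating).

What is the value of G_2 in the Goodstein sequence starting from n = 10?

12

G_0 = 10. HB_4(10) = 2·4 + 2. Bump = 12. G_1 = 11.
G_1 = 11. HB_5(11) = 2·5 + 1. Bump = 13. G_2 = 12.
G_2 = 12. HB_6(12) = 2·6. Bump = 14. G_3 = 13.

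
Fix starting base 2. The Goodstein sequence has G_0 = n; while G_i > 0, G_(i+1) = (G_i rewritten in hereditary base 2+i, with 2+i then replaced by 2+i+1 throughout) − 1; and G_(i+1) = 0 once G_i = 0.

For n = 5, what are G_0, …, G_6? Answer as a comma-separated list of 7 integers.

5, 27, 255, 467, 775, 1197, 1751

G_0=5  [base 2] 2^2 + 1  →[2↦3]→  3^3 + 1 = 28  −1 ⇒ G_1=27
G_1=27  [base 3] 3^3  →[3↦4]→  4^4 = 256  −1 ⇒ G_2=255
G_2=255  [base 4] 3·4^3 + 3·4^2 + 3·4 + 3  →[4↦5]→  3·5^3 + 3·5^2 + 3·5 + 3 = 468  −1 ⇒ G_3=467
G_3=467  [base 5] 3·5^3 + 3·5^2 + 3·5 + 2  →[5↦6]→  3·6^3 + 3·6^2 + 3·6 + 2 = 776  −1 ⇒ G_4=775
G_4=775  [base 6] 3·6^3 + 3·6^2 + 3·6 + 1  →[6↦7]→  3·7^3 + 3·7^2 + 3·7 + 1 = 1198  −1 ⇒ G_5=1197
G_5=1197  [base 7] 3·7^3 + 3·7^2 + 3·7  →[7↦8]→  3·8^3 + 3·8^2 + 3·8 = 1752  −1 ⇒ G_6=1751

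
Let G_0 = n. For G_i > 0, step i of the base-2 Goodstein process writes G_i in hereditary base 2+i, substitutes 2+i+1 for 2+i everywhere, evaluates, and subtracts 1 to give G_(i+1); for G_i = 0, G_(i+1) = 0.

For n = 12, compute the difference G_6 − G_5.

(0) 12|_2 = 2^(2 + 1) + 2^2 ↦ 3^(3 + 1) + 3^3|_3 = 108 ⇒ 107
(1) 107|_3 = 3^(3 + 1) + 2·3^2 + 2·3 + 2 ↦ 4^(4 + 1) + 2·4^2 + 2·4 + 2|_4 = 1066 ⇒ 1065
(2) 1065|_4 = 4^(4 + 1) + 2·4^2 + 2·4 + 1 ↦ 5^(5 + 1) + 2·5^2 + 2·5 + 1|_5 = 15686 ⇒ 15685
(3) 15685|_5 = 5^(5 + 1) + 2·5^2 + 2·5 ↦ 6^(6 + 1) + 2·6^2 + 2·6|_6 = 280020 ⇒ 280019
(4) 280019|_6 = 6^(6 + 1) + 2·6^2 + 6 + 5 ↦ 7^(7 + 1) + 2·7^2 + 7 + 5|_7 = 5764911 ⇒ 5764910
(5) 5764910|_7 = 7^(7 + 1) + 2·7^2 + 7 + 4 ↦ 8^(8 + 1) + 2·8^2 + 8 + 4|_8 = 134217868 ⇒ 134217867

128452957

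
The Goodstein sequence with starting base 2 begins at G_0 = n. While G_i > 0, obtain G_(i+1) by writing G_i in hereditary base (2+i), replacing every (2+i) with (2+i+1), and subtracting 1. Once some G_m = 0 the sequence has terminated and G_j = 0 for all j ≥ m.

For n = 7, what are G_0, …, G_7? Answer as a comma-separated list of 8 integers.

7, 30, 259, 3127, 46657, 823543, 16777215, 37665879

i=0: 7 = 2^2 + 2 + 1 (b=2); 2→3: 3^3 + 3 + 1 = 31; 31−1 = 30
i=1: 30 = 3^3 + 3 (b=3); 3→4: 4^4 + 4 = 260; 260−1 = 259
i=2: 259 = 4^4 + 3 (b=4); 4→5: 5^5 + 3 = 3128; 3128−1 = 3127
i=3: 3127 = 5^5 + 2 (b=5); 5→6: 6^6 + 2 = 46658; 46658−1 = 46657
i=4: 46657 = 6^6 + 1 (b=6); 6→7: 7^7 + 1 = 823544; 823544−1 = 823543
i=5: 823543 = 7^7 (b=7); 7→8: 8^8 = 16777216; 16777216−1 = 16777215
i=6: 16777215 = 7·8^7 + 7·8^6 + 7·8^5 + 7·8^4 + 7·8^3 + 7·8^2 + 7·8 + 7 (b=8); 8→9: 7·9^7 + 7·9^6 + 7·9^5 + 7·9^4 + 7·9^3 + 7·9^2 + 7·9 + 7 = 37665880; 37665880−1 = 37665879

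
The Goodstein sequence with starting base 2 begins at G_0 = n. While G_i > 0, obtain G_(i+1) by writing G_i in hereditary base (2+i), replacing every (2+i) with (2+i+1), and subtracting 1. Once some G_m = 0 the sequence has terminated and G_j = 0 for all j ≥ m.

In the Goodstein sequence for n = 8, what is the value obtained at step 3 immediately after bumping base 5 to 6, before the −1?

93396

base 2: 8 = 2^(2 + 1); at 3: 3^(3 + 1) = 81; next = 80
base 3: 80 = 2·3^3 + 2·3^2 + 2·3 + 2; at 4: 2·4^4 + 2·4^2 + 2·4 + 2 = 554; next = 553
base 4: 553 = 2·4^4 + 2·4^2 + 2·4 + 1; at 5: 2·5^5 + 2·5^2 + 2·5 + 1 = 6311; next = 6310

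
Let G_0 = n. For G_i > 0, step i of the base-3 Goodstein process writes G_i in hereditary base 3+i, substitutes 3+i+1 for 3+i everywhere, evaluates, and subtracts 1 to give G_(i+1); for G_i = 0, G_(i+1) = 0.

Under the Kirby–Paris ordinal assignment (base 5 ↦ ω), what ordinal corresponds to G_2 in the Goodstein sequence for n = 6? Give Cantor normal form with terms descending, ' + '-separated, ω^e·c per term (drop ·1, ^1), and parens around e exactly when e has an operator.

6 —HB3→ 2·3 —bump→ 2·4 = 8 —(−1)→ 7
7 —HB4→ 4 + 3 —bump→ 5 + 3 = 8 —(−1)→ 7
7 —HB5→ 5 + 2 —bump→ 6 + 2 = 8 —(−1)→ 7

ω + 2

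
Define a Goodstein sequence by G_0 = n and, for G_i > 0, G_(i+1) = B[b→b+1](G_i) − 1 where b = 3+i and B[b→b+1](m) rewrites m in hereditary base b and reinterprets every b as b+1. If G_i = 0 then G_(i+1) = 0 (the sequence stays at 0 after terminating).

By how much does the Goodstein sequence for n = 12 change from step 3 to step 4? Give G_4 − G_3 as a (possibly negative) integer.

G_0 = 12. HB_3(12) = 3^2 + 3. Bump = 20. G_1 = 19.
G_1 = 19. HB_4(19) = 4^2 + 3. Bump = 28. G_2 = 27.
G_2 = 27. HB_5(27) = 5^2 + 2. Bump = 38. G_3 = 37.
G_3 = 37. HB_6(37) = 6^2 + 1. Bump = 50. G_4 = 49.

12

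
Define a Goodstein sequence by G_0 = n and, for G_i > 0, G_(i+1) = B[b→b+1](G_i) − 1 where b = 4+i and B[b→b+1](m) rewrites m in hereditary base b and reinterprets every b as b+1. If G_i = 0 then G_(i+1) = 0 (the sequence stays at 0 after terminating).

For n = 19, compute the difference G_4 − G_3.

14

(0) 19|_4 = 4^2 + 3 ↦ 5^2 + 3|_5 = 28 ⇒ 27
(1) 27|_5 = 5^2 + 2 ↦ 6^2 + 2|_6 = 38 ⇒ 37
(2) 37|_6 = 6^2 + 1 ↦ 7^2 + 1|_7 = 50 ⇒ 49
(3) 49|_7 = 7^2 ↦ 8^2|_8 = 64 ⇒ 63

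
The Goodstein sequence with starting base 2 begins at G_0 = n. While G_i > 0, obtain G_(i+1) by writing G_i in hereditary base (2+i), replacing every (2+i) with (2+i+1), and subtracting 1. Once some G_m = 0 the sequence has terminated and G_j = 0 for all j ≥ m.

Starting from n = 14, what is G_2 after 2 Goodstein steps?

base 2: 14 = 2^(2 + 1) + 2^2 + 2; at 3: 3^(3 + 1) + 3^3 + 3 = 111; next = 110
base 3: 110 = 3^(3 + 1) + 3^3 + 2; at 4: 4^(4 + 1) + 4^4 + 2 = 1282; next = 1281
base 4: 1281 = 4^(4 + 1) + 4^4 + 1; at 5: 5^(5 + 1) + 5^5 + 1 = 18751; next = 18750

1281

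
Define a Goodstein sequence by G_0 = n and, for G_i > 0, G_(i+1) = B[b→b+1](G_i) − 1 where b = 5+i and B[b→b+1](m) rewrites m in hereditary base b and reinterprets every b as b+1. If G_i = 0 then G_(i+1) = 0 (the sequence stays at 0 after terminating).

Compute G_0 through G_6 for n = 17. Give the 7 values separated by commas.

17, 19, 21, 23, 24, 25, 26

G_0=17  [base 5] 3·5 + 2  →[5↦6]→  3·6 + 2 = 20  −1 ⇒ G_1=19
G_1=19  [base 6] 3·6 + 1  →[6↦7]→  3·7 + 1 = 22  −1 ⇒ G_2=21
G_2=21  [base 7] 3·7  →[7↦8]→  3·8 = 24  −1 ⇒ G_3=23
G_3=23  [base 8] 2·8 + 7  →[8↦9]→  2·9 + 7 = 25  −1 ⇒ G_4=24
G_4=24  [base 9] 2·9 + 6  →[9↦10]→  2·10 + 6 = 26  −1 ⇒ G_5=25
G_5=25  [base 10] 2·10 + 5  →[10↦11]→  2·11 + 5 = 27  −1 ⇒ G_6=26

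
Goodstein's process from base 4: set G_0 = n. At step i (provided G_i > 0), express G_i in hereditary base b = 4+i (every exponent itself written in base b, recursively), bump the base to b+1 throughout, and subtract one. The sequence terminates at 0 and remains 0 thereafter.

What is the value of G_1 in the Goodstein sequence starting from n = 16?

G_0 = 16. HB_4(16) = 4^2. Bump = 25. G_1 = 24.
G_1 = 24. HB_5(24) = 4·5 + 4. Bump = 28. G_2 = 27.

24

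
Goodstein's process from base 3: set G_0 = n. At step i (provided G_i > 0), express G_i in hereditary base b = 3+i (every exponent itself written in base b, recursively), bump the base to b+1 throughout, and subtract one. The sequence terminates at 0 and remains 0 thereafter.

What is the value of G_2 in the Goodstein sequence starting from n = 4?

4

i=0: 4 = 3 + 1 (b=3); 3→4: 4 + 1 = 5; 5−1 = 4
i=1: 4 = 4 (b=4); 4→5: 5 = 5; 5−1 = 4
i=2: 4 = 4 (b=5); 5→6: 4 = 4; 4−1 = 3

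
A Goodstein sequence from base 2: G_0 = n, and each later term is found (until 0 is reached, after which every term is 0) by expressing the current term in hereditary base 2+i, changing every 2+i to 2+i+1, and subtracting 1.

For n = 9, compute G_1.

G_0=9  [base 2] 2^(2 + 1) + 1  →[2↦3]→  3^(3 + 1) + 1 = 82  −1 ⇒ G_1=81
G_1=81  [base 3] 3^(3 + 1)  →[3↦4]→  4^(4 + 1) = 1024  −1 ⇒ G_2=1023

81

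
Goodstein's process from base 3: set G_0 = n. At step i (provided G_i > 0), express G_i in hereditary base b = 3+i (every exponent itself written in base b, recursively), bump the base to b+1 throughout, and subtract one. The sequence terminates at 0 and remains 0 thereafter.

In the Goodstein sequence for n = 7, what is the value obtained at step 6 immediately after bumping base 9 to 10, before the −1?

10

i=0: 7 = 2·3 + 1 (b=3); 3→4: 2·4 + 1 = 9; 9−1 = 8
i=1: 8 = 2·4 (b=4); 4→5: 2·5 = 10; 10−1 = 9
i=2: 9 = 5 + 4 (b=5); 5→6: 6 + 4 = 10; 10−1 = 9
i=3: 9 = 6 + 3 (b=6); 6→7: 7 + 3 = 10; 10−1 = 9
i=4: 9 = 7 + 2 (b=7); 7→8: 8 + 2 = 10; 10−1 = 9
i=5: 9 = 8 + 1 (b=8); 8→9: 9 + 1 = 10; 10−1 = 9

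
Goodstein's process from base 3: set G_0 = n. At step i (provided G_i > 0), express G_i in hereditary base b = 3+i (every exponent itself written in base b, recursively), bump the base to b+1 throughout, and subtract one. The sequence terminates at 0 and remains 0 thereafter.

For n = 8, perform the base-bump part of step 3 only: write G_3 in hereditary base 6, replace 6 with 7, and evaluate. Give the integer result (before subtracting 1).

i=0: 8 = 2·3 + 2 (b=3); 3→4: 2·4 + 2 = 10; 10−1 = 9
i=1: 9 = 2·4 + 1 (b=4); 4→5: 2·5 + 1 = 11; 11−1 = 10
i=2: 10 = 2·5 (b=5); 5→6: 2·6 = 12; 12−1 = 11
i=3: 11 = 6 + 5 (b=6); 6→7: 7 + 5 = 12; 12−1 = 11

12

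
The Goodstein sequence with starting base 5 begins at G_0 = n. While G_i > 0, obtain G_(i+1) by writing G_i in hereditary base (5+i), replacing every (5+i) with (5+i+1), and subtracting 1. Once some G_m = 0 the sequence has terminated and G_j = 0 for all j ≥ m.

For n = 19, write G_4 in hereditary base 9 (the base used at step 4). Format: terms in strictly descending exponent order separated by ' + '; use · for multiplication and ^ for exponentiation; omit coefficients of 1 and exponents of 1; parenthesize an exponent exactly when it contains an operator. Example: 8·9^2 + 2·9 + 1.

3·9

i=0: 19 = 3·5 + 4 (b=5); 5→6: 3·6 + 4 = 22; 22−1 = 21
i=1: 21 = 3·6 + 3 (b=6); 6→7: 3·7 + 3 = 24; 24−1 = 23
i=2: 23 = 3·7 + 2 (b=7); 7→8: 3·8 + 2 = 26; 26−1 = 25
i=3: 25 = 3·8 + 1 (b=8); 8→9: 3·9 + 1 = 28; 28−1 = 27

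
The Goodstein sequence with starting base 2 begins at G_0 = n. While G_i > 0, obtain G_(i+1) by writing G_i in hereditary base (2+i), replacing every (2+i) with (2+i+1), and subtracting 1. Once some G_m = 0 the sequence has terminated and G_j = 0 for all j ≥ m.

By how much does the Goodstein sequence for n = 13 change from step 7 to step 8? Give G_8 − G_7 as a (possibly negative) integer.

(0) 13|_2 = 2^(2 + 1) + 2^2 + 1 ↦ 3^(3 + 1) + 3^3 + 1|_3 = 109 ⇒ 108
(1) 108|_3 = 3^(3 + 1) + 3^3 ↦ 4^(4 + 1) + 4^4|_4 = 1280 ⇒ 1279
(2) 1279|_4 = 4^(4 + 1) + 3·4^3 + 3·4^2 + 3·4 + 3 ↦ 5^(5 + 1) + 3·5^3 + 3·5^2 + 3·5 + 3|_5 = 16093 ⇒ 16092
(3) 16092|_5 = 5^(5 + 1) + 3·5^3 + 3·5^2 + 3·5 + 2 ↦ 6^(6 + 1) + 3·6^3 + 3·6^2 + 3·6 + 2|_6 = 280712 ⇒ 280711
(4) 280711|_6 = 6^(6 + 1) + 3·6^3 + 3·6^2 + 3·6 + 1 ↦ 7^(7 + 1) + 3·7^3 + 3·7^2 + 3·7 + 1|_7 = 5765999 ⇒ 5765998
(5) 5765998|_7 = 7^(7 + 1) + 3·7^3 + 3·7^2 + 3·7 ↦ 8^(8 + 1) + 3·8^3 + 3·8^2 + 3·8|_8 = 134219480 ⇒ 134219479
(6) 134219479|_8 = 8^(8 + 1) + 3·8^3 + 3·8^2 + 2·8 + 7 ↦ 9^(9 + 1) + 3·9^3 + 3·9^2 + 2·9 + 7|_9 = 3486786856 ⇒ 3486786855
(7) 3486786855|_9 = 9^(9 + 1) + 3·9^3 + 3·9^2 + 2·9 + 6 ↦ 10^(10 + 1) + 3·10^3 + 3·10^2 + 2·10 + 6|_10 = 100000003326 ⇒ 100000003325

96513216470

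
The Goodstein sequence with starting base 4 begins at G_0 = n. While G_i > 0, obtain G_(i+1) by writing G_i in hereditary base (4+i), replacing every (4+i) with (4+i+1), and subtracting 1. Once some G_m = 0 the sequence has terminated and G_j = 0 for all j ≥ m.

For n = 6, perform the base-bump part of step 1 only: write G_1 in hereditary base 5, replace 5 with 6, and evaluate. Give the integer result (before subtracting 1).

7

base 4: 6 = 4 + 2; at 5: 5 + 2 = 7; next = 6
base 5: 6 = 5 + 1; at 6: 6 + 1 = 7; next = 6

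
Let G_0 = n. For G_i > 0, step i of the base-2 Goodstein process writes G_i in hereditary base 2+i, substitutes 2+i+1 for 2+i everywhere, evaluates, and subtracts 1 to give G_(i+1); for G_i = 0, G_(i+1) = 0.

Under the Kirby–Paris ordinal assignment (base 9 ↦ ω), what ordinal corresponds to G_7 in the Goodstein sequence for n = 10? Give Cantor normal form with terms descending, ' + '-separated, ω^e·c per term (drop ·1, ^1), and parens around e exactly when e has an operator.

step 0: 10 = 2^(2 + 1) + 2; sub 3 for 2: 3^(3 + 1) + 3; = 84; G_1 = 84−1 = 83
step 1: 83 = 3^(3 + 1) + 2; sub 4 for 3: 4^(4 + 1) + 2; = 1026; G_2 = 1026−1 = 1025
step 2: 1025 = 4^(4 + 1) + 1; sub 5 for 4: 5^(5 + 1) + 1; = 15626; G_3 = 15626−1 = 15625
step 3: 15625 = 5^(5 + 1); sub 6 for 5: 6^(6 + 1); = 279936; G_4 = 279936−1 = 279935
step 4: 279935 = 5·6^6 + 5·6^5 + 5·6^4 + 5·6^3 + 5·6^2 + 5·6 + 5; sub 7 for 6: 5·7^7 + 5·7^5 + 5·7^4 + 5·7^3 + 5·7^2 + 5·7 + 5; = 4215755; G_5 = 4215755−1 = 4215754
step 5: 4215754 = 5·7^7 + 5·7^5 + 5·7^4 + 5·7^3 + 5·7^2 + 5·7 + 4; sub 8 for 7: 5·8^8 + 5·8^5 + 5·8^4 + 5·8^3 + 5·8^2 + 5·8 + 4; = 84073324; G_6 = 84073324−1 = 84073323
step 6: 84073323 = 5·8^8 + 5·8^5 + 5·8^4 + 5·8^3 + 5·8^2 + 5·8 + 3; sub 9 for 8: 5·9^9 + 5·9^5 + 5·9^4 + 5·9^3 + 5·9^2 + 5·9 + 3; = 1937434593; G_7 = 1937434593−1 = 1937434592
step 7: 1937434592 = 5·9^9 + 5·9^5 + 5·9^4 + 5·9^3 + 5·9^2 + 5·9 + 2; sub 10 for 9: 5·10^10 + 5·10^5 + 5·10^4 + 5·10^3 + 5·10^2 + 5·10 + 2; = 50000555552; G_8 = 50000555552−1 = 50000555551

ω^ω·5 + ω^5·5 + ω^4·5 + ω^3·5 + ω^2·5 + ω·5 + 2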